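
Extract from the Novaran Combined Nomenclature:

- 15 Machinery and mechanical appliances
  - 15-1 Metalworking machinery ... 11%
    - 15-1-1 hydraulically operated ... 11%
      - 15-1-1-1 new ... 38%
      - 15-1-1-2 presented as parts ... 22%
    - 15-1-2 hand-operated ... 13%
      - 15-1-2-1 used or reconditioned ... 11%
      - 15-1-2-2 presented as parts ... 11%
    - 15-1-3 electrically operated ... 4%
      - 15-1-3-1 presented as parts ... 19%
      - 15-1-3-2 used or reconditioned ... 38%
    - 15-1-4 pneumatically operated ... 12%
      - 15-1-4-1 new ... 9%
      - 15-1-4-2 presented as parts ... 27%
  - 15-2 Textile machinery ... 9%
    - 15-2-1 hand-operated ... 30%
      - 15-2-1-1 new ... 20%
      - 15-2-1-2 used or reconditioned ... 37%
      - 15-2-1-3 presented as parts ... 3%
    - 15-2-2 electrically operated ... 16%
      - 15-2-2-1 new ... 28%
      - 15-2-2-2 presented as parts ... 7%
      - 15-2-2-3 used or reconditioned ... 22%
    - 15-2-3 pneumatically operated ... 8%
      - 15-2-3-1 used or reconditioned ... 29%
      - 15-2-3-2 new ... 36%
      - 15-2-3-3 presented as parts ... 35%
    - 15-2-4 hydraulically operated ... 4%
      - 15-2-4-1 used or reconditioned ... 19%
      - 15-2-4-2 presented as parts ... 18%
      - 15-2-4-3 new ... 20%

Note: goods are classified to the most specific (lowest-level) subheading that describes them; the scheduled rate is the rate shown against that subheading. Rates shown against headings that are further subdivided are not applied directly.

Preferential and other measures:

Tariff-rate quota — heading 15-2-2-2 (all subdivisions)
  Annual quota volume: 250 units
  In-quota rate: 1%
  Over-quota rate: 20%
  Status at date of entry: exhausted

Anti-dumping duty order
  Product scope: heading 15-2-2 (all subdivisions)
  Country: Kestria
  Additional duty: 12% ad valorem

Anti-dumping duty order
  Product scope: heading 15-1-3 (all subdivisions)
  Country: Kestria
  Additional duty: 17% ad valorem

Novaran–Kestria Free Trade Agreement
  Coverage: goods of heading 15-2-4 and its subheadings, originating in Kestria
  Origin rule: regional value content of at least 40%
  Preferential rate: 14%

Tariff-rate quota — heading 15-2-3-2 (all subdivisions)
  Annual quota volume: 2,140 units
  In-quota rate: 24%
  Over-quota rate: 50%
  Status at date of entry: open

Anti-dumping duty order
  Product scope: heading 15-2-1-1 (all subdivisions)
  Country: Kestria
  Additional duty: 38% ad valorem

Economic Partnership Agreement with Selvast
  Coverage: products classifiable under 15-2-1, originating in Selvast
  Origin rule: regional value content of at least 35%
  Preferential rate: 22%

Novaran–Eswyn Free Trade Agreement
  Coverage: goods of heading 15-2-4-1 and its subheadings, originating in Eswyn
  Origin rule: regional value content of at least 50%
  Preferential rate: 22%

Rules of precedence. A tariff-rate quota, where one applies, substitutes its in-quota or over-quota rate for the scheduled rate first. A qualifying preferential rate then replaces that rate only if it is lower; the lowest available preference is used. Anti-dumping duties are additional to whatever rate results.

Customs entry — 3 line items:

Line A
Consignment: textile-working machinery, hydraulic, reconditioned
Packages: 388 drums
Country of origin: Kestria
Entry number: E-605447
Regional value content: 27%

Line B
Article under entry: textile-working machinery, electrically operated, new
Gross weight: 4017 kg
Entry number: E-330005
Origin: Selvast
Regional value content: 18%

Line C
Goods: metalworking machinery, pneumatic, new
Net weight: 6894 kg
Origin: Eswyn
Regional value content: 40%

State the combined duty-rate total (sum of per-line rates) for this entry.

Line A: textile-working → 15-2; hydraulic → 15-2-4; reconditioned → 15-2-4-1. Scheduled 19%. Kestria agreement on 15-2-4: RVC < 40%. → 19%.
Line B: textile-working → 15-2; electrically operated → 15-2-2; new → 15-2-2-1. Scheduled 28%. Selvast agreement on 15-2-1: 15-2-2-1 not covered. → 28%.
Line C: metalworking → 15-1; pneumatic → 15-1-4; new → 15-1-4-1. Scheduled 9%. Eswyn agreement on 15-2-4-1: 15-1-4-1 not covered. → 9%.
Sum: 19% + 28% + 9% = 56%.

56%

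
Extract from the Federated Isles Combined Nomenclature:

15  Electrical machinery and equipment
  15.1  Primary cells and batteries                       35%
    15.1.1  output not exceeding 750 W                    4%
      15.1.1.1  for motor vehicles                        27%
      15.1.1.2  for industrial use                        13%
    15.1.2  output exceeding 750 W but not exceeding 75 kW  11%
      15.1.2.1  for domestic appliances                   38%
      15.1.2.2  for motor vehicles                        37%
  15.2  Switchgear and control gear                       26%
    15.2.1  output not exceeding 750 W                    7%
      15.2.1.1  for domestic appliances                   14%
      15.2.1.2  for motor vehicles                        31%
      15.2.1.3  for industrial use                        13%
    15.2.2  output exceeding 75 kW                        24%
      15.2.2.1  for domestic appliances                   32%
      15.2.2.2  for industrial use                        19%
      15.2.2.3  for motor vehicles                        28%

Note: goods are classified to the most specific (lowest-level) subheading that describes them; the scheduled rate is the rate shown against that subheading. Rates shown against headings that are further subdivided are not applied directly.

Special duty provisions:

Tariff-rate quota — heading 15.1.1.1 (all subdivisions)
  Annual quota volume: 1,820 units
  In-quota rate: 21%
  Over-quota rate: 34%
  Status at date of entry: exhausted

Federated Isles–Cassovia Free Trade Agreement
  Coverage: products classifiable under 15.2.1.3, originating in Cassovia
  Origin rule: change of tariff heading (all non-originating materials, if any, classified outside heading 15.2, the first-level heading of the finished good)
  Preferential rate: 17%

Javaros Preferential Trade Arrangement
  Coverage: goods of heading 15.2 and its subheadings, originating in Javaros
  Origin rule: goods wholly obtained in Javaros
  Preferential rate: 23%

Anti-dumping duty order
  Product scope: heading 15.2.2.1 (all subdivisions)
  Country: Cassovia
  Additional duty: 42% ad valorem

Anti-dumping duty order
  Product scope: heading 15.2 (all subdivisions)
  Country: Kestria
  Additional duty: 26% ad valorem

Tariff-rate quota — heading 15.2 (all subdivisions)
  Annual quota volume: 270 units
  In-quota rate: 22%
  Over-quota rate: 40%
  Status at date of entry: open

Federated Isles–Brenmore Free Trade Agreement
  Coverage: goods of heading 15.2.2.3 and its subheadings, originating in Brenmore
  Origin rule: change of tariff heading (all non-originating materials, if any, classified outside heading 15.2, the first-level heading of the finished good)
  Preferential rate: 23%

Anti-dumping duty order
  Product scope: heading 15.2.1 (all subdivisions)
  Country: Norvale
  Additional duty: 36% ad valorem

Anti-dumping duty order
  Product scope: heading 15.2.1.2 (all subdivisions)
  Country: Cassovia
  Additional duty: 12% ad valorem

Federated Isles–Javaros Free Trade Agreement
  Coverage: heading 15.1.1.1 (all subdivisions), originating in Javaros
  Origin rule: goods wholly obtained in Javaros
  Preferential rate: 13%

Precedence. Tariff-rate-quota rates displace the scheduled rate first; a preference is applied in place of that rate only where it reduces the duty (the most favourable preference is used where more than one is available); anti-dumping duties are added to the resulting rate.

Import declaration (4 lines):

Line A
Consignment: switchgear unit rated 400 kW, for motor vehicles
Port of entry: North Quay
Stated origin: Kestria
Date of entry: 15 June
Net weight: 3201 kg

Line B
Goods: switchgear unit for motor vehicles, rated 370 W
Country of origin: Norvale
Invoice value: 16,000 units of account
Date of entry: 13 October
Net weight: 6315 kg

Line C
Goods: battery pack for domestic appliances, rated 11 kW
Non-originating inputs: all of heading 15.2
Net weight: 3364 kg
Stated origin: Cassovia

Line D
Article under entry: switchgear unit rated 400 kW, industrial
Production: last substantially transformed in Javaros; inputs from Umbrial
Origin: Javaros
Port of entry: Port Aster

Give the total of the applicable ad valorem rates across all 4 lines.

166%

Line A: switchgear unit → 15.2; rated 400 kW → 15.2.2; for motor vehicles → 15.2.2.3. Scheduled 28%. quota on 15.2 open → in-quota 22%; anti-dumping (Kestria, 15.2): +26%; total 22% + 26% = 48%. → 48%.
Line B: switchgear unit → 15.2; rated 370 W → 15.2.1; for motor vehicles → 15.2.1.2. Scheduled 31%. quota on 15.2 open → in-quota 22%; anti-dumping (Norvale, 15.2.1): +36%; total 22% + 36% = 58%. → 58%.
Line C: battery pack → 15.1; rated 11 kW → 15.1.2; for domestic appliances → 15.1.2.1. Scheduled 38%. Cassovia agreement on 15.2.1.3: 15.1.2.1 not covered. → 38%.
Line D: switchgear unit → 15.2; rated 400 kW → 15.2.2; industrial → 15.2.2.2. Scheduled 19%. quota on 15.2 open → in-quota 22%; Javaros agreement on 15.2: not wholly obtained; Javaros agreement on 15.1.1.1: 15.2.2.2 not covered. → 22%.
Sum: 48% + 58% + 38% + 22% = 166%.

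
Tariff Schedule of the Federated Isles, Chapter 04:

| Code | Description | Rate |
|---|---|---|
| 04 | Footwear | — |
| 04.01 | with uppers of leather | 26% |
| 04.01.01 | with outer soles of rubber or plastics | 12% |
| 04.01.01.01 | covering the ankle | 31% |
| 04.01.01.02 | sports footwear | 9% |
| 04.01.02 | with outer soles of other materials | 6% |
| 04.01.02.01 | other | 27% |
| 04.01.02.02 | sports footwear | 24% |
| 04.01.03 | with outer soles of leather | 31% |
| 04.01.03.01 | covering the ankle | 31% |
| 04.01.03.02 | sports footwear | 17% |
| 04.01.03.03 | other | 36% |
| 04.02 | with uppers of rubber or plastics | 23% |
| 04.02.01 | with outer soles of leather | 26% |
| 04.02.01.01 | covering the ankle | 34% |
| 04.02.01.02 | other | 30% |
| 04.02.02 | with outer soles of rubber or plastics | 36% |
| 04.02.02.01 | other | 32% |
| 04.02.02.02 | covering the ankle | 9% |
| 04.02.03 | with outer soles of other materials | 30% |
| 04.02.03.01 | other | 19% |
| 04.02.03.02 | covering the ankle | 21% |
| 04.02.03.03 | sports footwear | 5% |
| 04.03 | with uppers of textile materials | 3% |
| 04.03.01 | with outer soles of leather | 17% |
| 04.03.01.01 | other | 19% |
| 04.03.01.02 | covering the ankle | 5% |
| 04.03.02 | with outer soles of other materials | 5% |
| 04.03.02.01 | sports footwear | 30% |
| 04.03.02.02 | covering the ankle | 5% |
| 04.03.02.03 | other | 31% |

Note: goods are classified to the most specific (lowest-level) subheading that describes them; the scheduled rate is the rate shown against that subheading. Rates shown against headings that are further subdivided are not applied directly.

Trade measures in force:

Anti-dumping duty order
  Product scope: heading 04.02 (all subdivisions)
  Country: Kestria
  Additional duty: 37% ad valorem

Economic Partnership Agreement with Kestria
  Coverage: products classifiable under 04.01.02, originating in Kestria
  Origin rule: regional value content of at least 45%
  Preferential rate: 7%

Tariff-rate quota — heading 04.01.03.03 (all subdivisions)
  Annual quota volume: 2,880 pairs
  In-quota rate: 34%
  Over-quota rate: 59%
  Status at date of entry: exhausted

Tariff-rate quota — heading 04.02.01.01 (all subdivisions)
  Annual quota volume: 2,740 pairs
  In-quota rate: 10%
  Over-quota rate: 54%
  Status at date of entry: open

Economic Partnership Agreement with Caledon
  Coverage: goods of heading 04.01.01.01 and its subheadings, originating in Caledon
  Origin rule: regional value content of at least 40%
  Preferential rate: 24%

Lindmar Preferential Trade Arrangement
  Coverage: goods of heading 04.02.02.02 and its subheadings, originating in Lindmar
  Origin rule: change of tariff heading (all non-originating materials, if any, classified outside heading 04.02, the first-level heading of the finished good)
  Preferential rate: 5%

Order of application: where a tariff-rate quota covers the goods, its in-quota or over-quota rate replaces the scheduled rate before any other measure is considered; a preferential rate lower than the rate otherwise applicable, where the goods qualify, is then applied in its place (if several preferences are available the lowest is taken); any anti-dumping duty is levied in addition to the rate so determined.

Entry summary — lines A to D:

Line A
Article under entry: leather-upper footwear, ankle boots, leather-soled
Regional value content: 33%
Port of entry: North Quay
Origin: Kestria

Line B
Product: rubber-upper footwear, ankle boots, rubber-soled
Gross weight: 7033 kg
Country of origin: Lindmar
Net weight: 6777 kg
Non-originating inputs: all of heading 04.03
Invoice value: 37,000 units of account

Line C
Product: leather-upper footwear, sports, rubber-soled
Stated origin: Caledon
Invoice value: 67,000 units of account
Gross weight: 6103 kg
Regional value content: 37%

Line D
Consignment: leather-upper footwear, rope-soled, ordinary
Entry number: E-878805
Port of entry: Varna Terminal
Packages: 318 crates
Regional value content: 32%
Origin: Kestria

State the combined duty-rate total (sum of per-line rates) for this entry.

72%

Line A: leather-upper → 04.01; leather-soled → 04.01.03; ankle boots → 04.01.03.01. Scheduled 31%. Kestria agreement on 04.01.02: 04.01.03.01 not covered. → 31%.
Line B: rubber-upper → 04.02; rubber-soled → 04.02.02; ankle boots → 04.02.02.02. Scheduled 9%. Lindmar agreement on 04.02.02.02: CTH met → 5% available; preferential 5%. → 5%.
Line C: leather-upper → 04.01; rubber-soled → 04.01.01; sports → 04.01.01.02. Scheduled 9%. Caledon agreement on 04.01.01.01: 04.01.01.02 not covered. → 9%.
Line D: leather-upper → 04.01; rope-soled → 04.01.02; ordinary → 04.01.02.01. Scheduled 27%. Kestria agreement on 04.01.02: RVC < 45%. → 27%.
Sum: 31% + 5% + 9% + 27% = 72%.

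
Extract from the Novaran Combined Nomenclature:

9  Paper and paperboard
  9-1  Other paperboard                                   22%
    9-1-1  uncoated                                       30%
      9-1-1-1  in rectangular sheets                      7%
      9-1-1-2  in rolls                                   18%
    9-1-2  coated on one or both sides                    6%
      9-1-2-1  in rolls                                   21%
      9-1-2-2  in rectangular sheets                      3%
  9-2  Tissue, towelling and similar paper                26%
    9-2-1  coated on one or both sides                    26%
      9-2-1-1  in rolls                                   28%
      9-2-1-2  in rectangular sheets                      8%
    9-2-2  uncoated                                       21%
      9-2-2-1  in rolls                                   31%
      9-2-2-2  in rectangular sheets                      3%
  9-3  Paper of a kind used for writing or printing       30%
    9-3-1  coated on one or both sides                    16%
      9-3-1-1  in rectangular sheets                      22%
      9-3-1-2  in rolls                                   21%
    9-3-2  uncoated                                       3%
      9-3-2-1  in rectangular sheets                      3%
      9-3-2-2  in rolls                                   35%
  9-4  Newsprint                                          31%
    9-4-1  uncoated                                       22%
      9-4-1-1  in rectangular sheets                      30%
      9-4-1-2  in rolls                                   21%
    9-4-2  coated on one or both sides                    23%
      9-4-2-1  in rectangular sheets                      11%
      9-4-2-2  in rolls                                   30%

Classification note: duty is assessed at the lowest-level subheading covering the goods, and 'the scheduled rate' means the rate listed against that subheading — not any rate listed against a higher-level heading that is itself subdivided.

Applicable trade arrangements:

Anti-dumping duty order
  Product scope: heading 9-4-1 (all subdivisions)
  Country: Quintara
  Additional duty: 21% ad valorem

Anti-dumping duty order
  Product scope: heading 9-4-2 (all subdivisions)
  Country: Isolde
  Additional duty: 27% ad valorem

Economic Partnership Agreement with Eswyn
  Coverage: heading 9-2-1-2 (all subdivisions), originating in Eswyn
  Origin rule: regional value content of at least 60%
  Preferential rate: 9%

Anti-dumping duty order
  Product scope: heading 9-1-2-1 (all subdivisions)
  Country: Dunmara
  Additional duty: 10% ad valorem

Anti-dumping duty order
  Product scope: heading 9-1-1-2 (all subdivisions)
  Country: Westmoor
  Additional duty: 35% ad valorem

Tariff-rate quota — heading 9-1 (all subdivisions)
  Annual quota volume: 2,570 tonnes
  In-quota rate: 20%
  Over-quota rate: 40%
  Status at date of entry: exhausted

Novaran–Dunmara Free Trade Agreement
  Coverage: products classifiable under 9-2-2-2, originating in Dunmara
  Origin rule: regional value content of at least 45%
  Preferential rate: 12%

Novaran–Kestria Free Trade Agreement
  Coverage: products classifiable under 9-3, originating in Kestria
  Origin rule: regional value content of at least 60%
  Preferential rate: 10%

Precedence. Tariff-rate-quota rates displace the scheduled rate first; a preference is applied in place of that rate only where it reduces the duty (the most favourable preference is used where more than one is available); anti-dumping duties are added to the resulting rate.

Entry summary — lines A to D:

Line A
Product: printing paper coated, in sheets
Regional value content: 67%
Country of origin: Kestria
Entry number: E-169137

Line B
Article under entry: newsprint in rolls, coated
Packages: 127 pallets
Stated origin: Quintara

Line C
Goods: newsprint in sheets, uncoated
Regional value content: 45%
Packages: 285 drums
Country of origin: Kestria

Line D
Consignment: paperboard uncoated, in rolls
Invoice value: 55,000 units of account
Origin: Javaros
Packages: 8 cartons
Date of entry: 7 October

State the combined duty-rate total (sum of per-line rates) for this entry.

110%

Line A: printing paper → 9-3; coated → 9-3-1; in sheets → 9-3-1-1. Scheduled 22%. Kestria agreement on 9-3: RVC ≥ 60% → 10% available; preferential 10%. → 10%.
Line B: newsprint → 9-4; coated → 9-4-2; in rolls → 9-4-2-2. Scheduled 30%. No special measure applies. → 30%.
Line C: newsprint → 9-4; uncoated → 9-4-1; in sheets → 9-4-1-1. Scheduled 30%. Kestria agreement on 9-3: 9-4-1-1 not covered. → 30%.
Line D: paperboard → 9-1; uncoated → 9-1-1; in rolls → 9-1-1-2. Scheduled 18%. quota on 9-1 exhausted → over-quota 40%. → 40%.
Sum: 10% + 30% + 30% + 40% = 110%.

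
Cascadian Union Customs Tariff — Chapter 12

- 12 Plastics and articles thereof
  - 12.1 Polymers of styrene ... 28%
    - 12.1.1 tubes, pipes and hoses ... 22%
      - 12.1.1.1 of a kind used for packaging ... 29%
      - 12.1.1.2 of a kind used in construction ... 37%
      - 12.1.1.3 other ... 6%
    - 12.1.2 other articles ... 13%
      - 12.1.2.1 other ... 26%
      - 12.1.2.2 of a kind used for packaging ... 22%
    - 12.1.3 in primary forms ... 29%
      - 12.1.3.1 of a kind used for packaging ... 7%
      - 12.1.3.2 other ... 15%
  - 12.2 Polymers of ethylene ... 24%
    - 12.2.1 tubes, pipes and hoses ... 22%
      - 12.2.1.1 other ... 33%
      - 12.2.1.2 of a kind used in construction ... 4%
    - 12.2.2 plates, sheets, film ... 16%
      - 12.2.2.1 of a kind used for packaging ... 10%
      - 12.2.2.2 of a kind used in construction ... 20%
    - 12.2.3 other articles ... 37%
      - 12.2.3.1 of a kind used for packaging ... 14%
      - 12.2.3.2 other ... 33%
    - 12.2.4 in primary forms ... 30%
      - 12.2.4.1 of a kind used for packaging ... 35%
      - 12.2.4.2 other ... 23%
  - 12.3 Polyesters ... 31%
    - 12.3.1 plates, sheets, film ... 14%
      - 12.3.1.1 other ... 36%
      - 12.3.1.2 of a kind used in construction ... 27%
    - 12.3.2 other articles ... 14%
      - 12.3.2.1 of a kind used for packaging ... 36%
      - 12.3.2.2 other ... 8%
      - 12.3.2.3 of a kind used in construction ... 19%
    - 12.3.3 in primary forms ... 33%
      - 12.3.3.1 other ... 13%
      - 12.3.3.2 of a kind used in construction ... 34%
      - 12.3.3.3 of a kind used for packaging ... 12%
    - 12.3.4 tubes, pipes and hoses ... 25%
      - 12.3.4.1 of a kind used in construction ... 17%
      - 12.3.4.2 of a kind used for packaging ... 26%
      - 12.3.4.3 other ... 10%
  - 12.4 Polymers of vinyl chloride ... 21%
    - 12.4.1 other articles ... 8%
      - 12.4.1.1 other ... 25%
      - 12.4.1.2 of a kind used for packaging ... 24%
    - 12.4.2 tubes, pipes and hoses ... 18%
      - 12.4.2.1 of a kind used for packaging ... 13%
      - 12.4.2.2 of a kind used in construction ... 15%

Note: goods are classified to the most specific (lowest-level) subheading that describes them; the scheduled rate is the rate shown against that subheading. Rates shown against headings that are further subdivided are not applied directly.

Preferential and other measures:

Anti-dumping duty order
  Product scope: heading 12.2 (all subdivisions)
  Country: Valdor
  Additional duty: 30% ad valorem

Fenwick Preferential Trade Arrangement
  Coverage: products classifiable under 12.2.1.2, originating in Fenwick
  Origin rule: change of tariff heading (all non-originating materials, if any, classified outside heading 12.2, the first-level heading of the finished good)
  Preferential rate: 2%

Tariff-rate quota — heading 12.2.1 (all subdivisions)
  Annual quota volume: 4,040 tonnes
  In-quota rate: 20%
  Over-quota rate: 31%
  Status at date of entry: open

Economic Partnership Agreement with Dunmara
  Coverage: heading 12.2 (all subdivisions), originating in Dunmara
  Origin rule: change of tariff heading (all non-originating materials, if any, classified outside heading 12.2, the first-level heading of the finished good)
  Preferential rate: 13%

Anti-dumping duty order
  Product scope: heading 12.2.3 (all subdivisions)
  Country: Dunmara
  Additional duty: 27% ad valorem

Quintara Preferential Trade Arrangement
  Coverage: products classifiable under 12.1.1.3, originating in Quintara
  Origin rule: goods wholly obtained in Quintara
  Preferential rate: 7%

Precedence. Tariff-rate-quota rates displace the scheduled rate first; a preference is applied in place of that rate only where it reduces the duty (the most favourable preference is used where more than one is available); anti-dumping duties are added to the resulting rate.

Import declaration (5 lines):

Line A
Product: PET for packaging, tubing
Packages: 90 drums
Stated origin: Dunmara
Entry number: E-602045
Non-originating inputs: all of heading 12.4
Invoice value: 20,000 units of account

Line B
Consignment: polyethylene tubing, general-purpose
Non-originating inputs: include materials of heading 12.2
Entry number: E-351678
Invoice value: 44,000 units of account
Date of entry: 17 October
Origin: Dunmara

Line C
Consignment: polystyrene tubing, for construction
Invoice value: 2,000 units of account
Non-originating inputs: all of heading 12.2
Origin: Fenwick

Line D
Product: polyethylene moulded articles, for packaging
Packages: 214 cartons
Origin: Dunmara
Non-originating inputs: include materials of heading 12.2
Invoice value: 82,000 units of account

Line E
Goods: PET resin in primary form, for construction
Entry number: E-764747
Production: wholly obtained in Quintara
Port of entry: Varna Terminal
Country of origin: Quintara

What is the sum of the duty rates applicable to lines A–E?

Line A: PET → 12.3; tubing → 12.3.4; for packaging → 12.3.4.2. Scheduled 26%. Dunmara agreement on 12.2: 12.3.4.2 not covered. → 26%.
Line B: polyethylene → 12.2; tubing → 12.2.1; general-purpose → 12.2.1.1. Scheduled 33%. quota on 12.2.1 open → in-quota 20%; Dunmara agreement on 12.2: CTH not met. → 20%.
Line C: polystyrene → 12.1; tubing → 12.1.1; for construction → 12.1.1.2. Scheduled 37%. Fenwick agreement on 12.2.1.2: 12.1.1.2 not covered. → 37%.
Line D: polyethylene → 12.2; moulded articles → 12.2.3; for packaging → 12.2.3.1. Scheduled 14%. Dunmara agreement on 12.2: CTH not met; anti-dumping (Dunmara, 12.2.3): +27%; total 14% + 27% = 41%. → 41%.
Line E: PET → 12.3; resin in primary form → 12.3.3; for construction → 12.3.3.2. Scheduled 34%. Quintara agreement on 12.1.1.3: 12.3.3.2 not covered. → 34%.
Sum: 26% + 20% + 37% + 41% + 34% = 158%.

158%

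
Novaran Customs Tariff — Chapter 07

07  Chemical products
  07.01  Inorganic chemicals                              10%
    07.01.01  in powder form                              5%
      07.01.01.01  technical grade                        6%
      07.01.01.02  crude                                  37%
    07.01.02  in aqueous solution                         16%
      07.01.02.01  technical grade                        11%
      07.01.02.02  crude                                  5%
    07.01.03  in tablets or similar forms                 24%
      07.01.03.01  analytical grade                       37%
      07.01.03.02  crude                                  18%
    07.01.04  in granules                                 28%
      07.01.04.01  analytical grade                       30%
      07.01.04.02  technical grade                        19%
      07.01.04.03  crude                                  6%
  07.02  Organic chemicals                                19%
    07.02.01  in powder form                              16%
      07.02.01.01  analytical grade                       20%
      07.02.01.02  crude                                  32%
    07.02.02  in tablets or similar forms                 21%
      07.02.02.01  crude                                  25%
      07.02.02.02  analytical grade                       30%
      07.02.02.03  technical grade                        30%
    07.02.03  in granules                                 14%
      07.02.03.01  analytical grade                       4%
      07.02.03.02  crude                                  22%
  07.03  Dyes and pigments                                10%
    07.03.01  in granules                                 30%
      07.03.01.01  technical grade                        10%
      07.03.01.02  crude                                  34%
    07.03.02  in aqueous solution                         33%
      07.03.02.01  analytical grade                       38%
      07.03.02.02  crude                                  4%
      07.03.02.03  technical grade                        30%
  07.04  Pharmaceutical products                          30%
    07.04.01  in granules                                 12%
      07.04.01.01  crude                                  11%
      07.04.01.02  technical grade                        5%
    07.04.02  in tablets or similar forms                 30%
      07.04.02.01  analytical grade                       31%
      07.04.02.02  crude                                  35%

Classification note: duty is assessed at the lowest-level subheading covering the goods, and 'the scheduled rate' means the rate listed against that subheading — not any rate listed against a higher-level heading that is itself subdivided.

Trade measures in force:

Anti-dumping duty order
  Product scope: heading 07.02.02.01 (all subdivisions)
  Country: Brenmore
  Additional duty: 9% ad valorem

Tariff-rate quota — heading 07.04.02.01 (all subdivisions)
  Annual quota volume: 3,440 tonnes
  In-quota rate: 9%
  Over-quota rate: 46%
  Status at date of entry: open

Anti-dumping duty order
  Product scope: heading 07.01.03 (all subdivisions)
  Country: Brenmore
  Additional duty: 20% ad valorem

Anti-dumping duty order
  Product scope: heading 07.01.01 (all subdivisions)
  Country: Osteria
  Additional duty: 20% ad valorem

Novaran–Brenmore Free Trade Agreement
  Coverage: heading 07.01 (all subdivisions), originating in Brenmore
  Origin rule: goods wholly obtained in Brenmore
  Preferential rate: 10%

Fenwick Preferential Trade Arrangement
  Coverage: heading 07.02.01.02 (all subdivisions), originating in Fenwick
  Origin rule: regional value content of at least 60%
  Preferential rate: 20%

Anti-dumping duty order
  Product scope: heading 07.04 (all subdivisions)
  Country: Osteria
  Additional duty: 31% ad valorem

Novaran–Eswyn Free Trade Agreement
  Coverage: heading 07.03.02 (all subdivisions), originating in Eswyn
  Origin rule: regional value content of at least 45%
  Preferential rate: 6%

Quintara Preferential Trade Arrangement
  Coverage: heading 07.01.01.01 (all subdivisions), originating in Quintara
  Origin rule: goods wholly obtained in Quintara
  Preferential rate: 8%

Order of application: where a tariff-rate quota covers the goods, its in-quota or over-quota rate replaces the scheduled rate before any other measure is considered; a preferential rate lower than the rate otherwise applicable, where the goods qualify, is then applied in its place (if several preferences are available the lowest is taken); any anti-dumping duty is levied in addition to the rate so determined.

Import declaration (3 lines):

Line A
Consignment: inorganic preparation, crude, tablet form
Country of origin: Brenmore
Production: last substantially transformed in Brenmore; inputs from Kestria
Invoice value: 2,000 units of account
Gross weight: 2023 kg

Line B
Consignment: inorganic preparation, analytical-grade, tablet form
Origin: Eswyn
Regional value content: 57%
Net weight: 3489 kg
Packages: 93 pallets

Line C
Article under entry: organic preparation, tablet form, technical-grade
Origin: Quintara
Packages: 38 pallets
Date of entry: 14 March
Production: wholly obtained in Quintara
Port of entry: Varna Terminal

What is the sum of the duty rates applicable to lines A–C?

105%

Line A: inorganic → 07.01; tablet form → 07.01.03; crude → 07.01.03.02. Scheduled 18%. Brenmore agreement on 07.01: not wholly obtained; anti-dumping (Brenmore, 07.01.03): +20%; total 18% + 20% = 38%. → 38%.
Line B: inorganic → 07.01; tablet form → 07.01.03; analytical-grade → 07.01.03.01. Scheduled 37%. Eswyn agreement on 07.03.02: 07.01.03.01 not covered. → 37%.
Line C: organic → 07.02; tablet form → 07.02.02; technical-grade → 07.02.02.03. Scheduled 30%. Quintara agreement on 07.01.01.01: 07.02.02.03 not covered. → 30%.
Sum: 38% + 37% + 30% = 105%.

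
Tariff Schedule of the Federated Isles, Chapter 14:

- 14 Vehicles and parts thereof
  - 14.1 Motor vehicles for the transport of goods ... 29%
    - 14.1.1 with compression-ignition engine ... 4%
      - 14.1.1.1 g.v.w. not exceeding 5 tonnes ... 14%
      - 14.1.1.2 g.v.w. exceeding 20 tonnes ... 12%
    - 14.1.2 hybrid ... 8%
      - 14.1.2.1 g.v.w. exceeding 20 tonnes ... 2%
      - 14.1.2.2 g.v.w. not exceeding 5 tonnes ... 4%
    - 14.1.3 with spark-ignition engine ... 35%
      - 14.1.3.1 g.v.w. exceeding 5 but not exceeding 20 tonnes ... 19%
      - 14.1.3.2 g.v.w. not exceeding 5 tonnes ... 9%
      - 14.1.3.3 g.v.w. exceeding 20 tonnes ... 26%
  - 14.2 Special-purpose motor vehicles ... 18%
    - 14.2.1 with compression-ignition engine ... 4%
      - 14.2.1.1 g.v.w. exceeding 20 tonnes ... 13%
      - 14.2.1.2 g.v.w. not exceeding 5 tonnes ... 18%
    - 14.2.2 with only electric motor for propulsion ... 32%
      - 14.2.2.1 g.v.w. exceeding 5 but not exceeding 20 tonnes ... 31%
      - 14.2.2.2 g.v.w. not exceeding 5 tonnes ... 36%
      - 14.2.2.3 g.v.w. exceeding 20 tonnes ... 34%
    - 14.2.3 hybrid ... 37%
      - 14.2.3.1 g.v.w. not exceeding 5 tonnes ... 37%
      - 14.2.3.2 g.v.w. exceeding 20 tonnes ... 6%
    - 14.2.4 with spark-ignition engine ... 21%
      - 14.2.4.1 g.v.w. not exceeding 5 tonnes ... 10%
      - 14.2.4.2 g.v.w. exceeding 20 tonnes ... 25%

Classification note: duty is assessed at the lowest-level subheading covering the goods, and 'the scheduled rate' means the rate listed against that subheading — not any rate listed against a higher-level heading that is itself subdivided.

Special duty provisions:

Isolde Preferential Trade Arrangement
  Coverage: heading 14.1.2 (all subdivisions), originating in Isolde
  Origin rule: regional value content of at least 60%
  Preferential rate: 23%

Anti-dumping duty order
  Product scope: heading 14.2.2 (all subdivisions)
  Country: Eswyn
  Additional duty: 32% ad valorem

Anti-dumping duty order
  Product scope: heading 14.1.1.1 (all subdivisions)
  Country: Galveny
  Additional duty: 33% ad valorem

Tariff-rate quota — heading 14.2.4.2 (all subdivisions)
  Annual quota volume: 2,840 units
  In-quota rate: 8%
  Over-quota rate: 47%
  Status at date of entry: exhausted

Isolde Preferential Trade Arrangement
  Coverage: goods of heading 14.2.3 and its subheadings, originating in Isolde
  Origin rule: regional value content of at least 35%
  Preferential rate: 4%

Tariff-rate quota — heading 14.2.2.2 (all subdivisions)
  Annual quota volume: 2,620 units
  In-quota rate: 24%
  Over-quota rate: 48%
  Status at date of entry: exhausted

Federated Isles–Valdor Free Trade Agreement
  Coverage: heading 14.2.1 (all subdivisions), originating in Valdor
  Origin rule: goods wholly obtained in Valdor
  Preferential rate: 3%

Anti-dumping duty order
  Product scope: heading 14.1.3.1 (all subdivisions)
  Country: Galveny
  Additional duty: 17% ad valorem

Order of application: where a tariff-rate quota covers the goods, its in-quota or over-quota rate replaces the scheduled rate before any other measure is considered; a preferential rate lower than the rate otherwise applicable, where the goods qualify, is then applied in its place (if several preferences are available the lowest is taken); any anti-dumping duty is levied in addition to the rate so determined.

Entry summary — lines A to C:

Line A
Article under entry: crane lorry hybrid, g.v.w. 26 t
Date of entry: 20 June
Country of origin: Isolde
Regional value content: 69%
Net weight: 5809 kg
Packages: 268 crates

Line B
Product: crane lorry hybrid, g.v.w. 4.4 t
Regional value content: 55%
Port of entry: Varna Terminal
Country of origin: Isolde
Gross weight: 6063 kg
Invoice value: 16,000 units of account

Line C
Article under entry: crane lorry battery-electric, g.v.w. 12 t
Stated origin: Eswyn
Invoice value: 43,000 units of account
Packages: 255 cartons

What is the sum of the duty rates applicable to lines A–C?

Line A: crane lorry → 14.2; hybrid → 14.2.3; g.v.w. 26 t → 14.2.3.2. Scheduled 6%. Isolde agreement on 14.1.2: 14.2.3.2 not covered; Isolde agreement on 14.2.3: RVC ≥ 35% → 4% available; preferential 4%. → 4%.
Line B: crane lorry → 14.2; hybrid → 14.2.3; g.v.w. 4.4 t → 14.2.3.1. Scheduled 37%. Isolde agreement on 14.1.2: 14.2.3.1 not covered; Isolde agreement on 14.2.3: RVC ≥ 35% → 4% available; preferential 4%. → 4%.
Line C: crane lorry → 14.2; battery-electric → 14.2.2; g.v.w. 12 t → 14.2.2.1. Scheduled 31%. anti-dumping (Eswyn, 14.2.2): +32%; total 31% + 32% = 63%. → 63%.
Sum: 4% + 4% + 63% = 71%.

71%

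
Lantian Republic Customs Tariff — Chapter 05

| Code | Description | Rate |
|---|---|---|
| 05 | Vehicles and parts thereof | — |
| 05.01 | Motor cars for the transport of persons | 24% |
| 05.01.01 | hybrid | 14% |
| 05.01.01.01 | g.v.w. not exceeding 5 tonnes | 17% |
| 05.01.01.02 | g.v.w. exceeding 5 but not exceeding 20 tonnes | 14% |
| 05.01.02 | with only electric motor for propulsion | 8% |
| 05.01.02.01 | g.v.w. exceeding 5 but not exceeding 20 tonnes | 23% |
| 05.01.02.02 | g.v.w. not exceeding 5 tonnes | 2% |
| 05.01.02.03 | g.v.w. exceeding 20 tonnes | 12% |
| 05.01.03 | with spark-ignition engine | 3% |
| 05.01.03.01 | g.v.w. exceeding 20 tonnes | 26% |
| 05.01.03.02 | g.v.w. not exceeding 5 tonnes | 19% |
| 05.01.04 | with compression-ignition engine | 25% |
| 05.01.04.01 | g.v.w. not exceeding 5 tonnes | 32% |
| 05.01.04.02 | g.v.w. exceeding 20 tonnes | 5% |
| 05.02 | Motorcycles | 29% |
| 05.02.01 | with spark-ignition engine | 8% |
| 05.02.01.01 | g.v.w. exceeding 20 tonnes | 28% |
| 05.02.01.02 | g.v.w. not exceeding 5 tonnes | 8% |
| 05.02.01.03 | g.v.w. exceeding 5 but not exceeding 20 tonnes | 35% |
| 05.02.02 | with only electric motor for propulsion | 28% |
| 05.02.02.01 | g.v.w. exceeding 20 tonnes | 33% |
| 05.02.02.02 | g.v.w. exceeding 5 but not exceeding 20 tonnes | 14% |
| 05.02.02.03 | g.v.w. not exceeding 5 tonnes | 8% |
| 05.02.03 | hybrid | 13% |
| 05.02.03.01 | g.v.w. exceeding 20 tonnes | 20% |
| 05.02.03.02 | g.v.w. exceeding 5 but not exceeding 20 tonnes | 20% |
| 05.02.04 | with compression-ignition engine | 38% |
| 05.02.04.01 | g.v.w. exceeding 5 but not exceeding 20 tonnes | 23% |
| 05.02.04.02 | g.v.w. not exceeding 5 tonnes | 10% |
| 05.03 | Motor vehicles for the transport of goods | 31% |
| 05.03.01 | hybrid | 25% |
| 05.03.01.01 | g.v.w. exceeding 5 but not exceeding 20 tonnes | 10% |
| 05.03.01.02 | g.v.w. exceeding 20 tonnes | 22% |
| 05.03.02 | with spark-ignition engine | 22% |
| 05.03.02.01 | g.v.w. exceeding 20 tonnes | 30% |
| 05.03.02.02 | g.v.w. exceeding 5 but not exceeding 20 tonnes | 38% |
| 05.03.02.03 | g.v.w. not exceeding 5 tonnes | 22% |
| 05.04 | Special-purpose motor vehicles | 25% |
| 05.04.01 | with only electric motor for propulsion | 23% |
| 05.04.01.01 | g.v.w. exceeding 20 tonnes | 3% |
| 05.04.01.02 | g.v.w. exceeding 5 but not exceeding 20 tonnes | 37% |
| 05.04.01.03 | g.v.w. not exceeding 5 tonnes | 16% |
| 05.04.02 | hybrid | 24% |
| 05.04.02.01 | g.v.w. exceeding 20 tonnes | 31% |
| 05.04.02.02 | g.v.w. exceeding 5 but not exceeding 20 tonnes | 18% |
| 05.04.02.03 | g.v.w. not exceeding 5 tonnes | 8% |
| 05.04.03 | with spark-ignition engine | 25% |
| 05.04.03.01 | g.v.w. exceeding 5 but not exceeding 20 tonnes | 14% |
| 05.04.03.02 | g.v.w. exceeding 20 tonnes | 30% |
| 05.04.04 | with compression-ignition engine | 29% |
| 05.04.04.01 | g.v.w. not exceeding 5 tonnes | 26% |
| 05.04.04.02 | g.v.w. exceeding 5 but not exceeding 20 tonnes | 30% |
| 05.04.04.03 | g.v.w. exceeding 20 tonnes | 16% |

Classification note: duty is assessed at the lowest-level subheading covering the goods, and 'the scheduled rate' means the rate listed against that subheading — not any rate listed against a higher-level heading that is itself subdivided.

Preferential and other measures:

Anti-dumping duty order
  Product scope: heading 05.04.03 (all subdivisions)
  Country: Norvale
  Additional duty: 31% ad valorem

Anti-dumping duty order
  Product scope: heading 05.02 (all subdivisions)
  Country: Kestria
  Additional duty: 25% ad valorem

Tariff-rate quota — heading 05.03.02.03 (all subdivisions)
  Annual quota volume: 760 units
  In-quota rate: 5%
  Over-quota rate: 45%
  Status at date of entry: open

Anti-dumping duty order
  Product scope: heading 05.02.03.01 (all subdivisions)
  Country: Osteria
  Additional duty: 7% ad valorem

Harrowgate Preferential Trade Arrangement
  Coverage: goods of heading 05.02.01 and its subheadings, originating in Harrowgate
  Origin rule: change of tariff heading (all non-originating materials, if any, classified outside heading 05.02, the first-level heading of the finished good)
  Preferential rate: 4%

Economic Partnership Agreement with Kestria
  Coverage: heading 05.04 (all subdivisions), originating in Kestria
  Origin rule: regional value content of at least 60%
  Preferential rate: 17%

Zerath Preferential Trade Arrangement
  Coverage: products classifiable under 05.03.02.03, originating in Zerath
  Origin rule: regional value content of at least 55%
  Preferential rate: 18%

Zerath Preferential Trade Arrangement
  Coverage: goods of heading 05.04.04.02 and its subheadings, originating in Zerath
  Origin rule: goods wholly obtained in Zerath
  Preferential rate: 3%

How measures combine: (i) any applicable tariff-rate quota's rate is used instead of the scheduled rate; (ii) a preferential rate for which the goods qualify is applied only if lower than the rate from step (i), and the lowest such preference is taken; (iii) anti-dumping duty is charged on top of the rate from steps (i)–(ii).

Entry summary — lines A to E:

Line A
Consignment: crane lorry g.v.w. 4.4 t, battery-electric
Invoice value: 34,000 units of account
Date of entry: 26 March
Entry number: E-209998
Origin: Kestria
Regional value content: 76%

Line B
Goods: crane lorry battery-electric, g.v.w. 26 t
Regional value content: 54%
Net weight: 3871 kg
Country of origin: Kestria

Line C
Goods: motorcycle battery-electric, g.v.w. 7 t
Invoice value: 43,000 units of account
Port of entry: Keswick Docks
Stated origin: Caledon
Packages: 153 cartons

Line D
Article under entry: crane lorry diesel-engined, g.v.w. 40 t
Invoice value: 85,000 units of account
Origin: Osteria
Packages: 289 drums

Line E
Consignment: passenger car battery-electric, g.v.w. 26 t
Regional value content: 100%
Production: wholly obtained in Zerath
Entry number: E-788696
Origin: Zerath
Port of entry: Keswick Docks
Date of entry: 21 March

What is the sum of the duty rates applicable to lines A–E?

61%

Line A: crane lorry → 05.04; battery-electric → 05.04.01; g.v.w. 4.4 t → 05.04.01.03. Scheduled 16%. Kestria agreement on 05.04: RVC ≥ 60% → 17% available; preference 17% not lower than 16% → no reduction. → 16%.
Line B: crane lorry → 05.04; battery-electric → 05.04.01; g.v.w. 26 t → 05.04.01.01. Scheduled 3%. Kestria agreement on 05.04: RVC < 60%. → 3%.
Line C: motorcycle → 05.02; battery-electric → 05.02.02; g.v.w. 7 t → 05.02.02.02. Scheduled 14%. No special measure applies. → 14%.
Line D: crane lorry → 05.04; diesel-engined → 05.04.04; g.v.w. 40 t → 05.04.04.03. Scheduled 16%. No special measure applies. → 16%.
Line E: passenger car → 05.01; battery-electric → 05.01.02; g.v.w. 26 t → 05.01.02.03. Scheduled 12%. Zerath agreement on 05.03.02.03: 05.01.02.03 not covered; Zerath agreement on 05.04.04.02: 05.01.02.03 not covered. → 12%.
Sum: 16% + 3% + 14% + 16% + 12% = 61%.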